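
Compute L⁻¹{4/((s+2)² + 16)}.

Form: b/((s-a)² + b²) → e^(at)sin(bt). With a=-2, b=4

Final answer: e^(-2t)·sin(4t)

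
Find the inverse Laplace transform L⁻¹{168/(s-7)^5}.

L⁻¹{n!/(s-a)^(n+1)} = t^n·e^(at) with n=4, a=7. So L⁻¹{24/(s-7)^5} = t^4·e^(7t), and L⁻¹{168/(s-7)^5} = (168/24)·t^4·e^(7t) = 7·t^4·e^(7t)

Final answer: 7·t^4·e^(7t)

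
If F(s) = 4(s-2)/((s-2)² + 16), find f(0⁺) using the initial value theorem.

f(0⁺) = lim_{s→∞} sF(s) = lim_{s→∞} 4s(s-2)/((s-2)² + 16) = 4

Final answer: 4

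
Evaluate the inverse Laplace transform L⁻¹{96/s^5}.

L⁻¹{n!/s^(n+1)} = t^n with n=4. So L⁻¹{24/s^5} = t^4, and L⁻¹{96/s^5} = (96/24)·t^4 = 4·t^4

Final answer: 4·t^4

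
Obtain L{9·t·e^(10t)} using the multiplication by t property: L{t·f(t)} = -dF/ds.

Using L{t^n·e^(at)} = n!/(s-a)^(n+1), L{t·e^(10t)} = 1/(s-10)^2, so L{9·t·e^(10t)} = 9·1/(s-10)^2 = 9/(s-10)^2

Final answer: 9/(s-10)^2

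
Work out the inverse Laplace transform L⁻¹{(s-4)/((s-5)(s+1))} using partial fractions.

Using partial fractions, f(t) = (e^(5t) + 5e^(-t))/6

Final answer: (e^(5t) + 5e^(-t))/6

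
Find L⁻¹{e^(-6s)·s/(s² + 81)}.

L⁻¹{s/(s² + 81)} = cos(9t). By the time shift theorem, L⁻¹{e^(-as)F(s)} = u(t-a)f(t-a) with a=6, so L⁻¹{e^(-6s)·s/(s² + 81)} = u(t-6)·cos(9(t-6))

Final answer: u(t-6)·cos(9(t-6))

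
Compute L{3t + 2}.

L{3t + 2} = 3·L{t} + 2·L{1} = 3/s² + 2/s

Final answer: 3/s² + 2/s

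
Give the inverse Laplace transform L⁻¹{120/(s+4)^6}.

L⁻¹{n!/(s-a)^(n+1)} = t^n·e^(at), so L⁻¹{120/(s+4)^6} = t^5·e^(-4t)

Final answer: t^5·e^(-4t)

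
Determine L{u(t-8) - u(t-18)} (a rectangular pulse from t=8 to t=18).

L{u(t-a)} = e^(-as)/s. L{u(t-8) - u(t-18)} = (e^(-8s) - e^(-18s))/s

Final answer: (e^(-8s) - e^(-18s))/s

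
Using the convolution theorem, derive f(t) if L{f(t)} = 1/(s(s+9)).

1/(s(s+9)) = (1/s)·(1/(s+9)) = L{1}·L{e^(-9t)}. By convolution, f(t) = 1*e^(-9t) = ∫₀ᵗ 1·e^(-9τ) dτ = (1 - e^(-9t))/9

Final answer: (1 - e^(-9t))/9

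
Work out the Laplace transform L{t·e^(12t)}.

L{t^n·e^(at)} = n!/(s-a)^(n+1), so L{t·e^(12t)} = 1/(s-12)^2

Final answer: 1/(s-12)^2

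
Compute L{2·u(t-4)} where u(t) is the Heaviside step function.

L{u(t-a)} = e^(-as)/s. Here a=4, so L{u(t-4)} = e^(-4s)/s, and L{2·u(t-4)} = 2·e^(-4s)/s

Final answer: 2·e^(-4s)/s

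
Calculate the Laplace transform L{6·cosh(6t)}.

L{cosh(ωt)} = s/(s² - ω²), so L{cosh(6t)} = s/(s² - 36). Then L{6·cosh(6t)} = 6·s/(s² - 36) = 6s/(s² - 36)

Final answer: 6s/(s² - 36)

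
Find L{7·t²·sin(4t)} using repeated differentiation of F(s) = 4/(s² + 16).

F(s) = 4/(s² + 16). F'(s) = -8s/(s² + 16)². F''(s) = -8(16 - 3s²)/(s² + 16)³ = (24s² - 128)/(s² + 16)³. So L{t²·sin(4t)} = (-1)² F''(s) = (24s² - 128)/(s² + 16)³. Then L{7·t²·sin(4t)} = 7·(24s² - 128)/(s² + 16)³ = (168s² - 896)/(s² + 16)³

Final answer: (168s² - 896)/(s² + 16)³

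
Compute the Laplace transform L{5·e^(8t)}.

L{e^(at)} = 1/(s-a), so L{e^(8t)} = 1/(s-8). Then L{5·e^(8t)} = 5/(s-8)

Final answer: 5/(s-8)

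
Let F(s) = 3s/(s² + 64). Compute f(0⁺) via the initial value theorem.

f(0⁺) = lim_{s→∞} s·3s/(s² + 64) = lim_{s→∞} 3s²/(s² + 64) = 3

Final answer: 3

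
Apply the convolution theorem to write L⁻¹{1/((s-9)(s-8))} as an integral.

1/((s-9)(s-8)) = (1/(s-9))·(1/(s-8)) = L{e^(9t)}·L{e^(8t)}. So f(t) = e^(9t)*e^(8t) = ∫₀ᵗ e^(9τ)·e^(8(t-τ)) dτ

Final answer: ∫₀ᵗ e^(9τ)·e^(8(t-τ)) dτ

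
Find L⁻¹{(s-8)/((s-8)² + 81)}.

Using frequency shift: L⁻¹{(s-a)/((s-a)² + b²)} = e^(at)cos(bt). Here a=8, b=9

Final answer: e^(8t)·cos(9t)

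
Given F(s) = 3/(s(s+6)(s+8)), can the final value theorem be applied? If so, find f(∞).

Poles of sF(s) = 3/((s+6)(s+8)) are at s = -6 and s = -8, both in the left half-plane. Theorem applies. f(∞) = lim_{s→0} sF(s) = 3/(6·8) = 1/16

Final answer: 1/16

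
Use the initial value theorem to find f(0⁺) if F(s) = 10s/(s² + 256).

f(0⁺) = lim_{s→∞} s·10s/(s² + 256) = lim_{s→∞} 10s²/(s² + 256) = 10

Final answer: 10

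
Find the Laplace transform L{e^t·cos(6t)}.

L{e^(at)·cos(ωt)} = (s-a)/((s-a)² + ω²), so L{e^t·cos(6t)} = (s-1)/((s-1)² + 36)

Final answer: (s-1)/((s-1)² + 36)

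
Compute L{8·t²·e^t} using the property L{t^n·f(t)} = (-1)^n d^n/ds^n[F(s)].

L{e^t} = 1/(s-1). d/ds[1/(s-1)] = -1/(s-1)². d²/ds²[1/(s-1)] = 2/(s-1)³. So L{t²·e^t} = (-1)² · 2/(s-1)³ = 2/(s-1)³. Then L{8·t²·e^t} = 8·2/(s-1)³ = 16/(s-1)³

Final answer: 16/(s-1)³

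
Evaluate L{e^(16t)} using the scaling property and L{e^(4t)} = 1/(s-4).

Using L{f(at)} = (1/a)F(s/a) with a=4 and f(t) = e^(4t): L{e^(16t)} = (1/4) · 1/((s/4)-4) = (1/4) · 4/(s-16) = 1/(s-16)

Final answer: 1/(s-16)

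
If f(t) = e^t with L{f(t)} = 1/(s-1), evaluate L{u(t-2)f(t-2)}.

Time shift theorem: L{u(t-a)f(t-a)} = e^(-as)F(s). Here a=2, F(s) = 1/(s-1), so L{u(t-2)f(t-2)} = e^(-2s)·1/(s-1)

Final answer: e^(-2s)·1/(s-1)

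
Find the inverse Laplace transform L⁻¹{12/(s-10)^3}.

L⁻¹{n!/(s-a)^(n+1)} = t^n·e^(at) with n=2, a=10. So L⁻¹{2/(s-10)^3} = t^2·e^(10t), and L⁻¹{12/(s-10)^3} = (12/2)·t^2·e^(10t) = 6·t^2·e^(10t)

Final answer: 6·t^2·e^(10t)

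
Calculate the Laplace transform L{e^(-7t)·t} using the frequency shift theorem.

L{e^(at)·t^n} = n!/(s-a)^(n+1), so L{e^(-7t)·t} = 1/(s+7)^2

Final answer: 1/(s+7)^2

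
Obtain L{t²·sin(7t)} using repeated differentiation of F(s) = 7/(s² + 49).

F(s) = 7/(s² + 49). F'(s) = -14s/(s² + 49)². F''(s) = -14(49 - 3s²)/(s² + 49)³ = (42s² - 686)/(s² + 49)³. So L{t²·sin(7t)} = (-1)² F''(s) = (42s² - 686)/(s² + 49)³

Final answer: (42s² - 686)/(s² + 49)³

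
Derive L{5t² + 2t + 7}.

L{5t² + 2t + 7} = 5·2/s³ + 2/s² + 7/s = 10/s³ + 2/s² + 7/s

Final answer: 10/s³ + 2/s² + 7/s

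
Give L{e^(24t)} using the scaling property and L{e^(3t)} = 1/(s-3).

Using L{f(at)} = (1/a)F(s/a) with a=8 and f(t) = e^(3t): L{e^(24t)} = (1/8) · 1/((s/8)-3) = (1/8) · 8/(s-24) = 1/(s-24)

Final answer: 1/(s-24)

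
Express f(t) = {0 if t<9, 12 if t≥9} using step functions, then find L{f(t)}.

f(t) = 12·u(t-9). L{u(t-9)} = e^(-9s)/s, so L{f(t)} = 12·e^(-9s)/s

Final answer: 12·e^(-9s)/s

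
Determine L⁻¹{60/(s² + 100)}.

This is the form c·a/(s² + a²) with a = 10, c = 6. L⁻¹ = 6·sin(10t)

Final answer: 6·sin(10t)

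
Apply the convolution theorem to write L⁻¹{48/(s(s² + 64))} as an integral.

48/(s(s² + 64)) = (1/s)·(48/(s² + 64)) = L{1}·L{6·sin(8t)}. So f(t) = 1*(6·sin(8t)) = ∫₀ᵗ 6·sin(8τ) dτ

Final answer: ∫₀ᵗ 6·sin(8τ) dτ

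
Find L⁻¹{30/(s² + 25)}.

This is the form c·a/(s² + a²) with a = 5, c = 6. L⁻¹ = 6·sin(5t)

Final answer: 6·sin(5t)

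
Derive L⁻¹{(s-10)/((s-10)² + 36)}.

Using frequency shift: L⁻¹{(s-a)/((s-a)² + b²)} = e^(at)cos(bt). Here a=10, b=6

Final answer: e^(10t)·cos(6t)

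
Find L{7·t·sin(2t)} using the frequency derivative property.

L{sin(2t)} = 2/(s² + 4). By L{t·f(t)} = -F'(s): -d/ds[2/(s² + 4)] = -(2)·(-2s)/(s² + 4)² = 4s/(s² + 4)². Then L{7·t·sin(2t)} = 7·4s/(s² + 4)² = 28s/(s² + 4)²

Final answer: 28s/(s² + 4)²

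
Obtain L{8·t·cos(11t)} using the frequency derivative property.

L{cos(11t)} = s/(s² + 121). Derivative: d/ds[s/(s² + 121)] = [(s² + 121) - s·2s]/(s² + 121)² = (121 - s²)/(s² + 121)². So L{t·cos(11t)} = -F'(s) = (s² - 121)/(s² + 121)². Then L{8·t·cos(11t)} = 8·(s² - 121)/(s² + 121)²

Final answer: 8·(s² - 121)/(s² + 121)²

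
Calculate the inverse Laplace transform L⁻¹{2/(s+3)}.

L⁻¹{1/(s-a)} = e^(at), so L⁻¹{1/(s+3)} = e^(-3t), and L⁻¹{2/(s+3)} = 2·e^(-3t)

Final answer: 2·e^(-3t)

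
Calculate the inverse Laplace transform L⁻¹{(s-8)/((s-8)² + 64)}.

Using frequency shift, L⁻¹{(s-8)/((s-8)² + 64)} = e^(8t)·cos(8t)

Final answer: e^(8t)·cos(8t)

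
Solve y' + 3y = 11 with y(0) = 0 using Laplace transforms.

sY + 3Y = 11/s. Y = 11/(s(s+3)). Partial fractions: Y = 11/3/s - 11/3/(s+3)

Final answer: y(t) = 11/3(1 - e^(-3t))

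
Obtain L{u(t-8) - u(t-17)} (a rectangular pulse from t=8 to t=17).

L{u(t-a)} = e^(-as)/s. L{u(t-8) - u(t-17)} = (e^(-8s) - e^(-17s))/s

Final answer: (e^(-8s) - e^(-17s))/s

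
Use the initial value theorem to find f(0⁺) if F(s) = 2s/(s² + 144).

f(0⁺) = lim_{s→∞} s·2s/(s² + 144) = lim_{s→∞} 2s²/(s² + 144) = 2

Final answer: 2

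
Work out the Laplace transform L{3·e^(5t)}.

L{e^(at)} = 1/(s-a), so L{e^(5t)} = 1/(s-5). Then L{3·e^(5t)} = 3/(s-5)

Final answer: 3/(s-5)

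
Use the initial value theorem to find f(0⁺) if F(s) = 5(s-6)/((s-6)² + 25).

f(0⁺) = lim_{s→∞} sF(s) = lim_{s→∞} 5s(s-6)/((s-6)² + 25) = 5

Final answer: 5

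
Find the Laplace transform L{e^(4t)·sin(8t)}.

L{e^(at)·sin(ωt)} = ω/((s-a)² + ω²), so L{e^(4t)·sin(8t)} = 8/((s-4)² + 64)

Final answer: 8/((s-4)² + 64)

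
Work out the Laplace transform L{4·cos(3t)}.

L{cos(ωt)} = s/(s² + ω²), so L{cos(3t)} = s/(s² + 9). Then L{4·cos(3t)} = 4·s/(s² + 9) = 4s/(s² + 9)

Final answer: 4s/(s² + 9)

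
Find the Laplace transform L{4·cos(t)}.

L{cos(ωt)} = s/(s² + ω²), so L{cos(t)} = s/(s² + 1). Then L{4·cos(t)} = 4·s/(s² + 1) = 4s/(s² + 1)

Final answer: 4s/(s² + 1)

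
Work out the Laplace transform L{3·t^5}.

L{t^n} = n!/s^(n+1), so L{t^5} = 120/s^6. Then L{3·t^5} = 3·120/s^6 = 360/s^6

Final answer: 360/s^6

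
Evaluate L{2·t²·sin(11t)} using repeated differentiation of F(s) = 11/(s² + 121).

F(s) = 11/(s² + 121). F'(s) = -22s/(s² + 121)². F''(s) = -22(121 - 3s²)/(s² + 121)³ = (66s² - 2662)/(s² + 121)³. So L{t²·sin(11t)} = (-1)² F''(s) = (66s² - 2662)/(s² + 121)³. Then L{2·t²·sin(11t)} = 2·(66s² - 2662)/(s² + 121)³ = (132s² - 5324)/(s² + 121)³

Final answer: (132s² - 5324)/(s² + 121)³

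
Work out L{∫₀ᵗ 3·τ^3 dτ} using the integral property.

L{∫₀ᵗ f(τ)dτ} = F(s)/s with f(t) = 3t^3. F(s) = 18/s^4, so L{∫₀ᵗ 3·τ^3 dτ} = (18/s^4)/s = 18/s^5. (Check: ∫₀ᵗ 3·τ^3 dτ = 3t^4/4.)

Final answer: 18/s^5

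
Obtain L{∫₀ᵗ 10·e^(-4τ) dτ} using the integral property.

L{∫₀ᵗ f(τ)dτ} = F(s)/s with F(s) = 10/(s+4), so L{∫₀ᵗ 10·e^(-4τ) dτ} = 10/(s(s+4))

Final answer: 10/(s(s+4))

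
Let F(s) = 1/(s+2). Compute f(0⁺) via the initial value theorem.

f(0⁺) = lim_{s→∞} s·1/(s+2) = lim_{s→∞} s/(s+2) = 1

Final answer: 1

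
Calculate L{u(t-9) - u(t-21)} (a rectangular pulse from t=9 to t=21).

L{u(t-a)} = e^(-as)/s. L{u(t-9) - u(t-21)} = (e^(-9s) - e^(-21s))/s

Final answer: (e^(-9s) - e^(-21s))/s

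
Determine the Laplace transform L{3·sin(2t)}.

L{sin(ωt)} = ω/(s² + ω²), so L{sin(2t)} = 2/(s² + 4). Then L{3·sin(2t)} = 3·2/(s² + 4) = 6/(s² + 4)

Final answer: 6/(s² + 4)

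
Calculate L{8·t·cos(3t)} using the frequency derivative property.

L{cos(3t)} = s/(s² + 9). Derivative: d/ds[s/(s² + 9)] = [(s² + 9) - s·2s]/(s² + 9)² = (9 - s²)/(s² + 9)². So L{t·cos(3t)} = -F'(s) = (s² - 9)/(s² + 9)². Then L{8·t·cos(3t)} = 8·(s² - 9)/(s² + 9)²

Final answer: 8·(s² - 9)/(s² + 9)²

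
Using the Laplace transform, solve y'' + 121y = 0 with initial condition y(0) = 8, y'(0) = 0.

L{y''} + 121L{y} = 0. s²Y - 8s - 0 + 121Y = 0. Y(s² + 121) = 8s. Y = (8s)/(s² + 121). Inverting: y(t) = 8cos(11t)

Final answer: y(t) = 8cos(11t)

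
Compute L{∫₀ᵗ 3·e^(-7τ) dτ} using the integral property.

L{∫₀ᵗ f(τ)dτ} = F(s)/s with F(s) = 3/(s+7), so L{∫₀ᵗ 3·e^(-7τ) dτ} = 3/(s(s+7))

Final answer: 3/(s(s+7))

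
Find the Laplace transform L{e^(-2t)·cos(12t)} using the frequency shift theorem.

Frequency shift: L{e^(at)f(t)} = F(s-a). L{e^(-2t)·cos(12t)} = (s+2)/((s+2)² + 144)

Final answer: (s+2)/((s+2)² + 144)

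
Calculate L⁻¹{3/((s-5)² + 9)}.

Form: b/((s-a)² + b²) → e^(at)sin(bt). With a=5, b=3

Final answer: e^(5t)·sin(3t)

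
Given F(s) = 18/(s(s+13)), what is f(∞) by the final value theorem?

f(∞) = lim_{s→0} s·18/(s(s+13)) = lim_{s→0} 18/(s+13) = 18/13 = 18/13

Final answer: 18/13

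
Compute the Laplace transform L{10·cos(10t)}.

L{cos(ωt)} = s/(s² + ω²), so L{cos(10t)} = s/(s² + 100). Then L{10·cos(10t)} = 10·s/(s² + 100) = 10s/(s² + 100)

Final answer: 10s/(s² + 100)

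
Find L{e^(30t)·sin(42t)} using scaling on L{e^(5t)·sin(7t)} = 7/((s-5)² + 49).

Scaling with a=6: L{e^(30t)·sin(42t)} = (1/6) · 7/((s/6-5)² + 49). Simplifying: 42/((s-30)² + 1764)

Final answer: 42/((s-30)² + 1764)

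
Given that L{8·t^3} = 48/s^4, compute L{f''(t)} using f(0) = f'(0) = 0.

L{f''(t)} = s²F(s) - sf(0) - f'(0) = s²·48/s^4 - 0 - 0 = 48/s^2

Final answer: 48/s^2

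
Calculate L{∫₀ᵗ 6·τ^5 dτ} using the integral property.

L{∫₀ᵗ f(τ)dτ} = F(s)/s with f(t) = 6t^5. F(s) = 720/s^6, so L{∫₀ᵗ 6·τ^5 dτ} = (720/s^6)/s = 720/s^7. (Check: ∫₀ᵗ 6·τ^5 dτ = 6t^6/6.)

Final answer: 720/s^7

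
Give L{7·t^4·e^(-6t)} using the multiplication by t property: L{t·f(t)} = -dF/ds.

Using L{t^n·e^(at)} = n!/(s-a)^(n+1), L{t^4·e^(-6t)} = 24/(s+6)^5, so L{7·t^4·e^(-6t)} = 7·24/(s+6)^5 = 168/(s+6)^5

Final answer: 168/(s+6)^5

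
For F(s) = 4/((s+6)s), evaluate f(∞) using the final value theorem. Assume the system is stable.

f(∞) = lim_{s→0} sF(s) = lim_{s→0} 4/(s+6) = 2/3

Final answer: 2/3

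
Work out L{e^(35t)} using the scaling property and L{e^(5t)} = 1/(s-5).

Using L{f(at)} = (1/a)F(s/a) with a=7 and f(t) = e^(5t): L{e^(35t)} = (1/7) · 1/((s/7)-5) = (1/7) · 7/(s-35) = 1/(s-35)

Final answer: 1/(s-35)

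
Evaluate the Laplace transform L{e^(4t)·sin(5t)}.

L{e^(at)·sin(ωt)} = ω/((s-a)² + ω²), so L{e^(4t)·sin(5t)} = 5/((s-4)² + 25)

Final answer: 5/((s-4)² + 25)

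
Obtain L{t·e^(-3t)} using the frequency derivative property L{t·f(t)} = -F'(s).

L{e^(-3t)} = 1/(s+3). By frequency derivative: L{t·e^(-3t)} = -d/ds[1/(s+3)] = -(-1)/(s+3)² = 1/(s+3)²

Final answer: 1/(s+3)²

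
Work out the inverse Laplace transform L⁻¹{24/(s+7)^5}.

L⁻¹{n!/(s-a)^(n+1)} = t^n·e^(at), so L⁻¹{24/(s+7)^5} = t^4·e^(-7t)

Final answer: t^4·e^(-7t)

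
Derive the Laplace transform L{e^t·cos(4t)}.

L{e^(at)·cos(ωt)} = (s-a)/((s-a)² + ω²), so L{e^t·cos(4t)} = (s-1)/((s-1)² + 16)

Final answer: (s-1)/((s-1)² + 16)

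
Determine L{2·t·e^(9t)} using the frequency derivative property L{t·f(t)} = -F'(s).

L{e^(9t)} = 1/(s-9). By frequency derivative: L{t·e^(9t)} = -d/ds[1/(s-9)] = -(-1)/(s-9)² = 1/(s-9)². Then L{2·t·e^(9t)} = 2·1/(s-9)² = 2/(s-9)²

Final answer: 2/(s-9)²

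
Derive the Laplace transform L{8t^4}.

L{8t^4} = 8 · L{t^4} = 8 · 24/s^5 = 192/s^5

Final answer: 192/s^5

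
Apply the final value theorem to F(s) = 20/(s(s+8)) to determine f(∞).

f(∞) = lim_{s→0} s·20/(s(s+8)) = lim_{s→0} 20/(s+8) = 20/8 = 5/2

Final answer: 5/2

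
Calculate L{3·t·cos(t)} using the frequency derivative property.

L{cos(t)} = s/(s² + 1). Derivative: d/ds[s/(s² + 1)] = [(s² + 1) - s·2s]/(s² + 1)² = (1 - s²)/(s² + 1)². So L{t·cos(t)} = -F'(s) = (s² - 1)/(s² + 1)². Then L{3·t·cos(t)} = 3·(s² - 1)/(s² + 1)²

Final answer: 3·(s² - 1)/(s² + 1)²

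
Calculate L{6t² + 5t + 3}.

L{6t² + 5t + 3} = 6·2/s³ + 5/s² + 3/s = 12/s³ + 5/s² + 3/s

Final answer: 12/s³ + 5/s² + 3/s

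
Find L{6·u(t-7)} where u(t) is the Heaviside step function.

L{u(t-a)} = e^(-as)/s. Here a=7, so L{u(t-7)} = e^(-7s)/s, and L{6·u(t-7)} = 6·e^(-7s)/s

Final answer: 6·e^(-7s)/s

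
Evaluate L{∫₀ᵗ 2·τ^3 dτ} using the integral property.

L{∫₀ᵗ f(τ)dτ} = F(s)/s with f(t) = 2t^3. F(s) = 12/s^4, so L{∫₀ᵗ 2·τ^3 dτ} = (12/s^4)/s = 12/s^5. (Check: ∫₀ᵗ 2·τ^3 dτ = 2t^4/4.)

Final answer: 12/s^5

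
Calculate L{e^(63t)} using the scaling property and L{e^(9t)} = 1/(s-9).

Using L{f(at)} = (1/a)F(s/a) with a=7 and f(t) = e^(9t): L{e^(63t)} = (1/7) · 1/((s/7)-9) = (1/7) · 7/(s-63) = 1/(s-63)

Final answer: 1/(s-63)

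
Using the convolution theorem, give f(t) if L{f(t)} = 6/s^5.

6/s^5 = (6/s)·(1/s^4) = L{6}·L{t^3/6}. By convolution, f(t) = 6*t^3/6 = ∫₀ᵗ 6·τ^3/6 dτ = 6·t^4/24

Final answer: 6·t^4/24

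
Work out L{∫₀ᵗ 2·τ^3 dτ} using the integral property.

L{∫₀ᵗ f(τ)dτ} = F(s)/s with f(t) = 2t^3. F(s) = 12/s^4, so L{∫₀ᵗ 2·τ^3 dτ} = (12/s^4)/s = 12/s^5. (Check: ∫₀ᵗ 2·τ^3 dτ = 2t^4/4.)

Final answer: 12/s^5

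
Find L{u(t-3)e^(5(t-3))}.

u(t-a)f(t-a) with f(t)=e^(5t). L{e^(5t)} = 1/(s-5). By time shift: e^(-3s)/(s-5)

Final answer: e^(-3s)/(s-5)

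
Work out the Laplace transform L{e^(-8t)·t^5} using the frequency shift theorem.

L{e^(at)·t^n} = n!/(s-a)^(n+1), so L{e^(-8t)·t^5} = 120/(s+8)^6

Final answer: 120/(s+8)^6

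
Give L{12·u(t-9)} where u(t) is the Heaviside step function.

L{u(t-a)} = e^(-as)/s. Here a=9, so L{u(t-9)} = e^(-9s)/s, and L{12·u(t-9)} = 12·e^(-9s)/s

Final answer: 12·e^(-9s)/s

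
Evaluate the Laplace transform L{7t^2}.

L{7t^2} = 7 · L{t^2} = 7 · 2/s^3 = 14/s^3

Final answer: 14/s^3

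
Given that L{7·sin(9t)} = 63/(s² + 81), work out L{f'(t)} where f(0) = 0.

L{f'(t)} = s·F(s) - f(0) = s·63/(s² + 81) - 0 = 63s/(s² + 81)

Final answer: 63s/(s² + 81)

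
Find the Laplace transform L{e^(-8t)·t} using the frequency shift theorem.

L{e^(at)·t^n} = n!/(s-a)^(n+1), so L{e^(-8t)·t} = 1/(s+8)^2

Final answer: 1/(s+8)^2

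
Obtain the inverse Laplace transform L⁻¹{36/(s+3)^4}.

L⁻¹{n!/(s-a)^(n+1)} = t^n·e^(at) with n=3, a=-3. So L⁻¹{6/(s+3)^4} = t^3·e^(-3t), and L⁻¹{36/(s+3)^4} = (36/6)·t^3·e^(-3t) = 6·t^3·e^(-3t)

Final answer: 6·t^3·e^(-3t)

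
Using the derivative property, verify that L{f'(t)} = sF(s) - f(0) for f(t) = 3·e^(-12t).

f'(t) = -36e^(-12t). Direct: L{f'(t)} = -36/(s+12). Property: s·3/(s+12) - 3 = (3s - 3(s+12))/(s+12) = -36/(s+12). ✓

Final answer: -36/(s+12)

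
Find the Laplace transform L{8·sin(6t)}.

L{sin(ωt)} = ω/(s² + ω²), so L{sin(6t)} = 6/(s² + 36). Then L{8·sin(6t)} = 8·6/(s² + 36) = 48/(s² + 36)

Final answer: 48/(s² + 36)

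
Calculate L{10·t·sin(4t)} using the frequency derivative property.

L{sin(4t)} = 4/(s² + 16). By L{t·f(t)} = -F'(s): -d/ds[4/(s² + 16)] = -(4)·(-2s)/(s² + 16)² = 8s/(s² + 16)². Then L{10·t·sin(4t)} = 10·8s/(s² + 16)² = 80s/(s² + 16)²

Final answer: 80s/(s² + 16)²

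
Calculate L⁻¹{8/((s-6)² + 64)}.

Form: b/((s-a)² + b²) → e^(at)sin(bt). With a=6, b=8

Final answer: e^(6t)·sin(8t)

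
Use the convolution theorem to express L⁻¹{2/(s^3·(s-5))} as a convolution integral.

2/(s^3·(s-5)) = (2/s^3)·(1/(s-5)) = L{t^2}·L{e^(5t)}. So f(t) = t^2*e^(5t) = ∫₀ᵗ τ^2·e^(5(t-τ)) dτ

Final answer: ∫₀ᵗ τ^2·e^(5(t-τ)) dτ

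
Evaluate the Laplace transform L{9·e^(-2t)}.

L{e^(at)} = 1/(s-a), so L{e^(-2t)} = 1/(s+2). Then L{9·e^(-2t)} = 9/(s+2)

Final answer: 9/(s+2)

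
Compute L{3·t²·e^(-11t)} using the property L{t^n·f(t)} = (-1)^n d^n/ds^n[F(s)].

L{e^(-11t)} = 1/(s+11). d/ds[1/(s+11)] = -1/(s+11)². d²/ds²[1/(s+11)] = 2/(s+11)³. So L{t²·e^(-11t)} = (-1)² · 2/(s+11)³ = 2/(s+11)³. Then L{3·t²·e^(-11t)} = 3·2/(s+11)³ = 6/(s+11)³

Final answer: 6/(s+11)³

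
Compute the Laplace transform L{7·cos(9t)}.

L{cos(ωt)} = s/(s² + ω²), so L{cos(9t)} = s/(s² + 81). Then L{7·cos(9t)} = 7·s/(s² + 81) = 7s/(s² + 81)

Final answer: 7s/(s² + 81)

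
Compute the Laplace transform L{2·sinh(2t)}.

L{sinh(ωt)} = ω/(s² - ω²), so L{sinh(2t)} = 2/(s² - 4). Then L{2·sinh(2t)} = 2·2/(s² - 4) = 4/(s² - 4)

Final answer: 4/(s² - 4)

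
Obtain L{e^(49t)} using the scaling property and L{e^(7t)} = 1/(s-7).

Using L{f(at)} = (1/a)F(s/a) with a=7 and f(t) = e^(7t): L{e^(49t)} = (1/7) · 1/((s/7)-7) = (1/7) · 7/(s-49) = 1/(s-49)

Final answer: 1/(s-49)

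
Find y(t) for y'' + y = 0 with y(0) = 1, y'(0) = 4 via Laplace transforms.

L{y''} + 1L{y} = 0. s²Y - s - 4 + Y = 0. Y(s² + 1) = s + 4. Y = (s + 4)/(s² + 1). Inverting: y(t) = cos(t) + 4sin(t)

Final answer: y(t) = cos(t) + 4sin(t)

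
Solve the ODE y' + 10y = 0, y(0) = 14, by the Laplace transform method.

L{y'} + 10L{y} = 0. sY - 14 + 10Y = 0. Y(s+10) = 14. Y = 14/(s+10)

Final answer: y(t) = 14e^(-10t)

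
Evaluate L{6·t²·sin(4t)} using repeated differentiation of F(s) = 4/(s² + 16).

F(s) = 4/(s² + 16). F'(s) = -8s/(s² + 16)². F''(s) = -8(16 - 3s²)/(s² + 16)³ = (24s² - 128)/(s² + 16)³. So L{t²·sin(4t)} = (-1)² F''(s) = (24s² - 128)/(s² + 16)³. Then L{6·t²·sin(4t)} = 6·(24s² - 128)/(s² + 16)³ = (144s² - 768)/(s² + 16)³

Final answer: (144s² - 768)/(s² + 16)³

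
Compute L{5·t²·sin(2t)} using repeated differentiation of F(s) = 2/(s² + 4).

F(s) = 2/(s² + 4). F'(s) = -4s/(s² + 4)². F''(s) = -4(4 - 3s²)/(s² + 4)³ = (12s² - 16)/(s² + 4)³. So L{t²·sin(2t)} = (-1)² F''(s) = (12s² - 16)/(s² + 4)³. Then L{5·t²·sin(2t)} = 5·(12s² - 16)/(s² + 4)³ = (60s² - 80)/(s² + 4)³

Final answer: (60s² - 80)/(s² + 4)³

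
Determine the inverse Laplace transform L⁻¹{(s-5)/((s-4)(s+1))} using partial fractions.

Using partial fractions, f(t) = (-e^(4t) + 6e^(-t))/5

Final answer: (-e^(4t) + 6e^(-t))/5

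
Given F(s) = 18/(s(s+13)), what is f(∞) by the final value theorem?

f(∞) = lim_{s→0} s·18/(s(s+13)) = lim_{s→0} 18/(s+13) = 18/13 = 18/13

Final answer: 18/13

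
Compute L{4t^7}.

L{t^n} = n!/s^(n+1). So L{4t^7} = 4·7!/s^8 = 20160/s^8

Final answer: 20160/s^8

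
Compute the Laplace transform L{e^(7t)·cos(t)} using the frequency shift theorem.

Frequency shift: L{e^(at)f(t)} = F(s-a). L{e^(7t)·cos(t)} = (s-7)/((s-7)² + 1)

Final answer: (s-7)/((s-7)² + 1)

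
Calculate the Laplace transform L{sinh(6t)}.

L{sinh(ωt)} = ω/(s² - ω²), so L{sinh(6t)} = 6/(s² - 36)

Final answer: 6/(s² - 36)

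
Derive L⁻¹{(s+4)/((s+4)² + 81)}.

Using frequency shift: L⁻¹{(s-a)/((s-a)² + b²)} = e^(at)cos(bt). Here a=-4, b=9

Final answer: e^(-4t)·cos(9t)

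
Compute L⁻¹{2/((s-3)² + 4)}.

Form: b/((s-a)² + b²) → e^(at)sin(bt). With a=3, b=2

Final answer: e^(3t)·sin(2t)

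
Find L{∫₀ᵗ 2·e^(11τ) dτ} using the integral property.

L{∫₀ᵗ f(τ)dτ} = F(s)/s with F(s) = 2/(s-11), so L{∫₀ᵗ 2·e^(11τ) dτ} = 2/(s(s-11))

Final answer: 2/(s(s-11))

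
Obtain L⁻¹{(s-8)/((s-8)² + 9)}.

Using frequency shift: L⁻¹{(s-a)/((s-a)² + b²)} = e^(at)cos(bt). Here a=8, b=3

Final answer: e^(8t)·cos(3t)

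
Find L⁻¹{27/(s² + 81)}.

This is the form c·a/(s² + a²) with a = 9, c = 3. L⁻¹ = 3·sin(9t)

Final answer: 3·sin(9t)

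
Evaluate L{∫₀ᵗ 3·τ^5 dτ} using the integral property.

L{∫₀ᵗ f(τ)dτ} = F(s)/s with f(t) = 3t^5. F(s) = 360/s^6, so L{∫₀ᵗ 3·τ^5 dτ} = (360/s^6)/s = 360/s^7. (Check: ∫₀ᵗ 3·τ^5 dτ = 3t^6/6.)

Final answer: 360/s^7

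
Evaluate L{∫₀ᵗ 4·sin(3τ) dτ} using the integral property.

L{∫₀ᵗ f(τ)dτ} = F(s)/s with F(s) = 12/(s² + 9), so the result is (12/(s² + 9))/s = 12/(s(s² + 9))

Final answer: 12/(s(s² + 9))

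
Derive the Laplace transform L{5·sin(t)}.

L{sin(ωt)} = ω/(s² + ω²), so L{sin(t)} = 1/(s² + 1). Then L{5·sin(t)} = 5·1/(s² + 1) = 5/(s² + 1)

Final answer: 5/(s² + 1)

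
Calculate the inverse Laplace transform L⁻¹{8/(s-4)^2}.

L⁻¹{n!/(s-a)^(n+1)} = t^n·e^(at) with n=1, a=4. So L⁻¹{1/(s-4)^2} = t·e^(4t), and L⁻¹{8/(s-4)^2} = (8/1)·t·e^(4t) = 8·t·e^(4t)

Final answer: 8·t·e^(4t)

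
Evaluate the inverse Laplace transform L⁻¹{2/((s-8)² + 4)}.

Using frequency shift, L⁻¹{2/((s-8)² + 4)} = e^(8t)·sin(2t)

Final answer: e^(8t)·sin(2t)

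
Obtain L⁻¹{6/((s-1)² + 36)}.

Form: b/((s-a)² + b²) → e^(at)sin(bt). With a=1, b=6

Final answer: e^t·sin(6t)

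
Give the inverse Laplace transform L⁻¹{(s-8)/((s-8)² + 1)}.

Using frequency shift, L⁻¹{(s-8)/((s-8)² + 1)} = e^(8t)·cos(t)

Final answer: e^(8t)·cos(t)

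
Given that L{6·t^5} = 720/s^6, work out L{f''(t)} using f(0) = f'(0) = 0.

L{f''(t)} = s²F(s) - sf(0) - f'(0) = s²·720/s^6 - 0 - 0 = 720/s^4

Final answer: 720/s^4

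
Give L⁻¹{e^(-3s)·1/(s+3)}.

L⁻¹{1/(s+3)} = e^(-3t). By the time shift theorem, L⁻¹{e^(-as)F(s)} = u(t-a)f(t-a) with a=3, so L⁻¹{e^(-3s)·1/(s+3)} = u(t-3)·e^(-3(t-3))

Final answer: u(t-3)·e^(-3(t-3))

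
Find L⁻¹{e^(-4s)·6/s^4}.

L⁻¹{6/s^4} = t^3. By the time shift theorem, L⁻¹{e^(-as)F(s)} = u(t-a)f(t-a) with a=4, so L⁻¹{e^(-4s)·6/s^4} = u(t-4)·(t-4)^3

Final answer: u(t-4)·(t-4)^3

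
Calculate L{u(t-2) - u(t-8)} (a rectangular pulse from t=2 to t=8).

L{u(t-a)} = e^(-as)/s. L{u(t-2) - u(t-8)} = (e^(-2s) - e^(-8s))/s

Final answer: (e^(-2s) - e^(-8s))/s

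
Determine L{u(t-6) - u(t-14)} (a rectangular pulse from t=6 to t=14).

L{u(t-a)} = e^(-as)/s. L{u(t-6) - u(t-14)} = (e^(-6s) - e^(-14s))/s

Final answer: (e^(-6s) - e^(-14s))/s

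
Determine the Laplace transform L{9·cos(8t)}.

L{cos(ωt)} = s/(s² + ω²), so L{cos(8t)} = s/(s² + 64). Then L{9·cos(8t)} = 9·s/(s² + 64) = 9s/(s² + 64)

Final answer: 9s/(s² + 64)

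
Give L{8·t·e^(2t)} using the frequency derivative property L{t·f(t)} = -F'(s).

L{e^(2t)} = 1/(s-2). By frequency derivative: L{t·e^(2t)} = -d/ds[1/(s-2)] = -(-1)/(s-2)² = 1/(s-2)². Then L{8·t·e^(2t)} = 8·1/(s-2)² = 8/(s-2)²

Final answer: 8/(s-2)²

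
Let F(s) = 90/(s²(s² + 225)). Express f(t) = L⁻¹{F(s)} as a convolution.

90/(s²(s² + 225)) = (1/s²)·(90/(s² + 225)) = L{t}·L{6·sin(15t)}. So f(t) = t*(6·sin(15t)) = ∫₀ᵗ 6τ·sin(15(t-τ)) dτ

Final answer: ∫₀ᵗ 6τ·sin(15(t-τ)) dτ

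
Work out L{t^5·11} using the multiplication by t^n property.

L{11} = 11/s. d^1/ds^1[1/s] = -1/s². d^2/ds^2[1/s] = 2/s^3. d^3/ds^3[1/s] = -6/s^4. d^4/ds^4[1/s] = 24/s^5. d^5/ds^5[1/s] = -120/s^6. So L{t^5} = (-1)^{5}·-120/s^6 = 120/s^6. Then L{t^5·11} = 11·120/s^6 = 1320/s^6

Final answer: 1320/s^6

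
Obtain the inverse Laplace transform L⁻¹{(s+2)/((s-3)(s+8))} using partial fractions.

Using partial fractions, f(t) = (5e^(3t) + 6e^(-8t))/11

Final answer: (5e^(3t) + 6e^(-8t))/11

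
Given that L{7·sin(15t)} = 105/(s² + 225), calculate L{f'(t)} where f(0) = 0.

L{f'(t)} = s·F(s) - f(0) = s·105/(s² + 225) - 0 = 105s/(s² + 225)

Final answer: 105s/(s² + 225)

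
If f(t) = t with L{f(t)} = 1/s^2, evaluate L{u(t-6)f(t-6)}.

Time shift theorem: L{u(t-a)f(t-a)} = e^(-as)F(s). Here a=6, F(s) = 1/s^2, so L{u(t-6)f(t-6)} = e^(-6s)·1/s^2

Final answer: e^(-6s)·1/s^2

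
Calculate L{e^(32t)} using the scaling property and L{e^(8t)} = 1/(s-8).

Using L{f(at)} = (1/a)F(s/a) with a=4 and f(t) = e^(8t): L{e^(32t)} = (1/4) · 1/((s/4)-8) = (1/4) · 4/(s-32) = 1/(s-32)

Final answer: 1/(s-32)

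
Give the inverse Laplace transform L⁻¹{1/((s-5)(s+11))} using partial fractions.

Decompose: A/(s-5) + B/(s+11). A = 1/16, B = -1/16. f(t) = (e^(5t) - e^(-11t))/16

Final answer: (e^(5t) - e^(-11t))/16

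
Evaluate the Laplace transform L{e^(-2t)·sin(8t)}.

L{e^(at)·sin(ωt)} = ω/((s-a)² + ω²), so L{e^(-2t)·sin(8t)} = 8/((s+2)² + 64)

Final answer: 8/((s+2)² + 64)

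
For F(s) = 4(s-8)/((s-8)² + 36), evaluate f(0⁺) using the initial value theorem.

f(0⁺) = lim_{s→∞} sF(s) = lim_{s→∞} 4s(s-8)/((s-8)² + 36) = 4

Final answer: 4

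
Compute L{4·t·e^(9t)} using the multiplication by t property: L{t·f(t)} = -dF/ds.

Using L{t^n·e^(at)} = n!/(s-a)^(n+1), L{t·e^(9t)} = 1/(s-9)^2, so L{4·t·e^(9t)} = 4·1/(s-9)^2 = 4/(s-9)^2

Final answer: 4/(s-9)^2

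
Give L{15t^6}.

L{t^n} = n!/s^(n+1). So L{15t^6} = 15·6!/s^7 = 10800/s^7

Final answer: 10800/s^7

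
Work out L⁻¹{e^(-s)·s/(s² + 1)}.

L⁻¹{s/(s² + 1)} = cos(t). By the time shift theorem, L⁻¹{e^(-as)F(s)} = u(t-a)f(t-a) with a=1, so L⁻¹{e^(-s)·s/(s² + 1)} = u(t-1)·cos((t-1))

Final answer: u(t-1)·cos((t-1))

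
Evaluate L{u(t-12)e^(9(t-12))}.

u(t-a)f(t-a) with f(t)=e^(9t). L{e^(9t)} = 1/(s-9). By time shift: e^(-12s)/(s-9)

Final answer: e^(-12s)/(s-9)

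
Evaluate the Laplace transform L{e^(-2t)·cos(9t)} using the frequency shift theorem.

Frequency shift: L{e^(at)f(t)} = F(s-a). L{e^(-2t)·cos(9t)} = (s+2)/((s+2)² + 81)

Final answer: (s+2)/((s+2)² + 81)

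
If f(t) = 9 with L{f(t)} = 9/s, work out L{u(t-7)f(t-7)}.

Time shift theorem: L{u(t-a)f(t-a)} = e^(-as)F(s). Here a=7, F(s) = 9/s, so L{u(t-7)f(t-7)} = e^(-7s)·9/s

Final answer: e^(-7s)·9/s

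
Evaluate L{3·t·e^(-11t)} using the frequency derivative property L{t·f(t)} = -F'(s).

L{e^(-11t)} = 1/(s+11). By frequency derivative: L{t·e^(-11t)} = -d/ds[1/(s+11)] = -(-1)/(s+11)² = 1/(s+11)². Then L{3·t·e^(-11t)} = 3·1/(s+11)² = 3/(s+11)²

Final answer: 3/(s+11)²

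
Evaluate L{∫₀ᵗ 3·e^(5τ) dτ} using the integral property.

L{∫₀ᵗ f(τ)dτ} = F(s)/s with F(s) = 3/(s-5), so L{∫₀ᵗ 3·e^(5τ) dτ} = 3/(s(s-5))

Final answer: 3/(s(s-5))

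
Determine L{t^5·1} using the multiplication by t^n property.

L{1} = 1/s. d^1/ds^1[1/s] = -1/s². d^2/ds^2[1/s] = 2/s^3. d^3/ds^3[1/s] = -6/s^4. d^4/ds^4[1/s] = 24/s^5. d^5/ds^5[1/s] = -120/s^6. So L{t^5} = (-1)^{5}·-120/s^6 = 120/s^6

Final answer: 120/s^6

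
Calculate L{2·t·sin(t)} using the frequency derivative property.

L{sin(t)} = 1/(s² + 1). By L{t·f(t)} = -F'(s): -d/ds[1/(s² + 1)] = -(1)·(-2s)/(s² + 1)² = 2s/(s² + 1)². Then L{2·t·sin(t)} = 2·2s/(s² + 1)² = 4s/(s² + 1)²

Final answer: 4s/(s² + 1)²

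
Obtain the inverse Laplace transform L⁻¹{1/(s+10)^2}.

L⁻¹{n!/(s-a)^(n+1)} = t^n·e^(at), so L⁻¹{1/(s+10)^2} = t·e^(-10t)

Final answer: t·e^(-10t)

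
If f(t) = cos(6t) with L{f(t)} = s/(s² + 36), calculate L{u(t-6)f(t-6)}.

Time shift theorem: L{u(t-a)f(t-a)} = e^(-as)F(s). Here a=6, F(s) = s/(s² + 36), so L{u(t-6)f(t-6)} = e^(-6s)·s/(s² + 36)

Final answer: e^(-6s)·s/(s² + 36)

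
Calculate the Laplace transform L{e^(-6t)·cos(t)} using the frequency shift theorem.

Frequency shift: L{e^(at)f(t)} = F(s-a). L{e^(-6t)·cos(t)} = (s+6)/((s+6)² + 1)

Final answer: (s+6)/((s+6)² + 1)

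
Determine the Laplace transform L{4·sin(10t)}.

L{sin(ωt)} = ω/(s² + ω²), so L{sin(10t)} = 10/(s² + 100). Then L{4·sin(10t)} = 4·10/(s² + 100) = 40/(s² + 100)

Final answer: 40/(s² + 100)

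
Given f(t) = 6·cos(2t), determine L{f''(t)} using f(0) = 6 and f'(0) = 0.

F(s) = 6s/(s² + 4). L{f''(t)} = s²F(s) - sf(0) - f'(0) = 6s³/(s² + 4) - 6s = (6s³ - 6s(s² + 4))/(s² + 4) = -24s/(s² + 4)

Final answer: -24s/(s² + 4)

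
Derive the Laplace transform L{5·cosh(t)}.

L{cosh(ωt)} = s/(s² - ω²), so L{cosh(t)} = s/(s² - 1). Then L{5·cosh(t)} = 5·s/(s² - 1) = 5s/(s² - 1)

Final answer: 5s/(s² - 1)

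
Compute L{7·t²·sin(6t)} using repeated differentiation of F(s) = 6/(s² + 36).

F(s) = 6/(s² + 36). F'(s) = -12s/(s² + 36)². F''(s) = -12(36 - 3s²)/(s² + 36)³ = (36s² - 432)/(s² + 36)³. So L{t²·sin(6t)} = (-1)² F''(s) = (36s² - 432)/(s² + 36)³. Then L{7·t²·sin(6t)} = 7·(36s² - 432)/(s² + 36)³ = (252s² - 3024)/(s² + 36)³

Final answer: (252s² - 3024)/(s² + 36)³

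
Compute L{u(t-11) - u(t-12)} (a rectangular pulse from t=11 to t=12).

L{u(t-a)} = e^(-as)/s. L{u(t-11) - u(t-12)} = (e^(-11s) - e^(-12s))/s

Final answer: (e^(-11s) - e^(-12s))/s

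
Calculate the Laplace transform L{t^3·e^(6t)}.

L{t^n·e^(at)} = n!/(s-a)^(n+1), so L{t^3·e^(6t)} = 6/(s-6)^4

Final answer: 6/(s-6)^4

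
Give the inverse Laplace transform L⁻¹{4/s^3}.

L⁻¹{n!/s^(n+1)} = t^n with n=2. So L⁻¹{2/s^3} = t^2, and L⁻¹{4/s^3} = (4/2)·t^2 = 2·t^2

Final answer: 2·t^2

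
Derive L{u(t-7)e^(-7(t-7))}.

u(t-a)f(t-a) with f(t)=e^(-7t). L{e^(-7t)} = 1/(s+7). By time shift: e^(-7s)/(s+7)

Final answer: e^(-7s)/(s+7)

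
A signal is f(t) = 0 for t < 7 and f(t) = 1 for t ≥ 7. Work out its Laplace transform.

f(t) = u(t-7). L{u(t-7)} = e^(-7s)/s, so L{f(t)} = e^(-7s)/s

Final answer: e^(-7s)/s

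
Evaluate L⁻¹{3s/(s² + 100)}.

This is the form c·s/(s² + a²) with a = 10, c = 3. L⁻¹ = 3·cos(10t)

Final answer: 3·cos(10t)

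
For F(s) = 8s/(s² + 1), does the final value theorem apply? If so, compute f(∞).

The final value theorem requires all poles of sF(s) in the left half-plane. sF(s) = 8s²/(s² + 1) has poles at s = ±1i (imaginary axis). Theorem does NOT apply (oscillatory system).

Final answer: Not applicable (oscillatory)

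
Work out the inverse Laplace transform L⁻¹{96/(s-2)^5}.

L⁻¹{n!/(s-a)^(n+1)} = t^n·e^(at) with n=4, a=2. So L⁻¹{24/(s-2)^5} = t^4·e^(2t), and L⁻¹{96/(s-2)^5} = (96/24)·t^4·e^(2t) = 4·t^4·e^(2t)

Final answer: 4·t^4·e^(2t)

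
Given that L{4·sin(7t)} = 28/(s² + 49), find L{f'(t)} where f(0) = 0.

L{f'(t)} = s·F(s) - f(0) = s·28/(s² + 49) - 0 = 28s/(s² + 49)

Final answer: 28s/(s² + 49)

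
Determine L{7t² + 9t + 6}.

L{7t² + 9t + 6} = 7·2/s³ + 9/s² + 6/s = 14/s³ + 9/s² + 6/s

Final answer: 14/s³ + 9/s² + 6/s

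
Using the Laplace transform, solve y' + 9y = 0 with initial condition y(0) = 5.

L{y'} + 9L{y} = 0. sY - 5 + 9Y = 0. Y(s+9) = 5. Y = 5/(s+9)

Final answer: y(t) = 5e^(-9t)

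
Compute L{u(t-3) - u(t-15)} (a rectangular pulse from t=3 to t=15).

L{u(t-a)} = e^(-as)/s. L{u(t-3) - u(t-15)} = (e^(-3s) - e^(-15s))/s

Final answer: (e^(-3s) - e^(-15s))/s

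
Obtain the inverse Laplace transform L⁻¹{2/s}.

L⁻¹{c/s} = c, so L⁻¹{2/s} = 2

Final answer: 2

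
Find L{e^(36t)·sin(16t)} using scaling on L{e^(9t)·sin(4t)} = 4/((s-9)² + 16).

Scaling with a=4: L{e^(36t)·sin(16t)} = (1/4) · 4/((s/4-9)² + 16). Simplifying: 16/((s-36)² + 256)

Final answer: 16/((s-36)² + 256)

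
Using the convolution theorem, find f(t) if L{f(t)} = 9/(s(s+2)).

9/(s(s+2)) = (9/s)·(1/(s+2)) = L{9}·L{e^(-2t)}. By convolution, f(t) = 9*e^(-2t) = ∫₀ᵗ 9·e^(-2τ) dτ = 9·(1 - e^(-2t))/2

Final answer: 9·(1 - e^(-2t))/2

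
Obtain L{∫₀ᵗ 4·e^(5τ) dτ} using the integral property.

L{∫₀ᵗ f(τ)dτ} = F(s)/s with F(s) = 4/(s-5), so L{∫₀ᵗ 4·e^(5τ) dτ} = 4/(s(s-5))

Final answer: 4/(s(s-5))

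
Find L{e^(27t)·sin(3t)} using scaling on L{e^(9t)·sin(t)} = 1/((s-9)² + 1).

Scaling with a=3: L{e^(27t)·sin(3t)} = (1/3) · 1/((s/3-9)² + 1). Simplifying: 3/((s-27)² + 9)

Final answer: 3/((s-27)² + 9)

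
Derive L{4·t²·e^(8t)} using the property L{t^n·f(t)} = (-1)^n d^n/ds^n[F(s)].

L{e^(8t)} = 1/(s-8). d/ds[1/(s-8)] = -1/(s-8)². d²/ds²[1/(s-8)] = 2/(s-8)³. So L{t²·e^(8t)} = (-1)² · 2/(s-8)³ = 2/(s-8)³. Then L{4·t²·e^(8t)} = 4·2/(s-8)³ = 8/(s-8)³

Final answer: 8/(s-8)³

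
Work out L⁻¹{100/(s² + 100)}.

This is the form c·a/(s² + a²) with a = 10, c = 10. L⁻¹ = 10·sin(10t)

Final answer: 10·sin(10t)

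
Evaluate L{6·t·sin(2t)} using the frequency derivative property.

L{sin(2t)} = 2/(s² + 4). By L{t·f(t)} = -F'(s): -d/ds[2/(s² + 4)] = -(2)·(-2s)/(s² + 4)² = 4s/(s² + 4)². Then L{6·t·sin(2t)} = 6·4s/(s² + 4)² = 24s/(s² + 4)²

Final answer: 24s/(s² + 4)²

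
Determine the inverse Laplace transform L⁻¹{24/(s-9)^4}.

L⁻¹{n!/(s-a)^(n+1)} = t^n·e^(at) with n=3, a=9. So L⁻¹{6/(s-9)^4} = t^3·e^(9t), and L⁻¹{24/(s-9)^4} = (24/6)·t^3·e^(9t) = 4·t^3·e^(9t)

Final answer: 4·t^3·e^(9t)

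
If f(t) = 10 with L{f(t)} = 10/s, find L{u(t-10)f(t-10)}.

Time shift theorem: L{u(t-a)f(t-a)} = e^(-as)F(s). Here a=10, F(s) = 10/s, so L{u(t-10)f(t-10)} = e^(-10s)·10/s

Final answer: e^(-10s)·10/s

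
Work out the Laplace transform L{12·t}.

L{t^n} = n!/s^(n+1), so L{t} = 1/s^2. Then L{12·t} = 12·1/s^2 = 12/s^2

Final answer: 12/s^2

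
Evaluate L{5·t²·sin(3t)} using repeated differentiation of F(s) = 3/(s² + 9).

F(s) = 3/(s² + 9). F'(s) = -6s/(s² + 9)². F''(s) = -6(9 - 3s²)/(s² + 9)³ = (18s² - 54)/(s² + 9)³. So L{t²·sin(3t)} = (-1)² F''(s) = (18s² - 54)/(s² + 9)³. Then L{5·t²·sin(3t)} = 5·(18s² - 54)/(s² + 9)³ = (90s² - 270)/(s² + 9)³

Final answer: (90s² - 270)/(s² + 9)³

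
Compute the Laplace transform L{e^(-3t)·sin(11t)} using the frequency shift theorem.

Frequency shift: L{e^(at)f(t)} = F(s-a). L{e^(-3t)·sin(11t)} = 11/((s+3)² + 121)

Final answer: 11/((s+3)² + 121)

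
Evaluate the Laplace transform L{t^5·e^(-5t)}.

L{t^n·e^(at)} = n!/(s-a)^(n+1), so L{t^5·e^(-5t)} = 120/(s+5)^6

Final answer: 120/(s+5)^6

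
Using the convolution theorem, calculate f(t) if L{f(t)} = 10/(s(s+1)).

10/(s(s+1)) = (10/s)·(1/(s+1)) = L{10}·L{e^(-t)}. By convolution, f(t) = 10*e^(-t) = ∫₀ᵗ 10·e^(-τ) dτ = 10·(1 - e^(-t))/1

Final answer: 10·(1 - e^(-t))/1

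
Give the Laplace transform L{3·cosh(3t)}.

L{cosh(ωt)} = s/(s² - ω²), so L{cosh(3t)} = s/(s² - 9). Then L{3·cosh(3t)} = 3·s/(s² - 9) = 3s/(s² - 9)

Final answer: 3s/(s² - 9)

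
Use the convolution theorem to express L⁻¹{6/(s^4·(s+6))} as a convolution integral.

6/(s^4·(s+6)) = (6/s^4)·(1/(s+6)) = L{t^3}·L{e^(-6t)}. So f(t) = t^3*e^(-6t) = ∫₀ᵗ τ^3·e^(-6(t-τ)) dτ

Final answer: ∫₀ᵗ τ^3·e^(-6(t-τ)) dτ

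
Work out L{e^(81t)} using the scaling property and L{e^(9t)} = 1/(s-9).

Using L{f(at)} = (1/a)F(s/a) with a=9 and f(t) = e^(9t): L{e^(81t)} = (1/9) · 1/((s/9)-9) = (1/9) · 9/(s-81) = 1/(s-81)

Final answer: 1/(s-81)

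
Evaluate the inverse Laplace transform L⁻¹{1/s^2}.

L⁻¹{n!/s^(n+1)} = t^n with n=1. So L⁻¹{1/s^2} = t

Final answer: t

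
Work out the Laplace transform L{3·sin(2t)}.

L{sin(ωt)} = ω/(s² + ω²), so L{sin(2t)} = 2/(s² + 4). Then L{3·sin(2t)} = 3·2/(s² + 4) = 6/(s² + 4)

Final answer: 6/(s² + 4)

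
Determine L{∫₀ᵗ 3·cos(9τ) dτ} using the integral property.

L{∫₀ᵗ f(τ)dτ} = F(s)/s with F(s) = 3s/(s² + 81), so the result is (3s/(s² + 81))/s = 3/(s² + 81)

Final answer: 3/(s² + 81)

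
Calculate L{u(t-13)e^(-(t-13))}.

u(t-a)f(t-a) with f(t)=e^(-t). L{e^(-t)} = 1/(s+1). By time shift: e^(-13s)/(s+1)

Final answer: e^(-13s)/(s+1)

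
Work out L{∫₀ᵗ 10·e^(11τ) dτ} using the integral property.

L{∫₀ᵗ f(τ)dτ} = F(s)/s with F(s) = 10/(s-11), so L{∫₀ᵗ 10·e^(11τ) dτ} = 10/(s(s-11))

Final answer: 10/(s(s-11))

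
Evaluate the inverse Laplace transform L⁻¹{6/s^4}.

L⁻¹{n!/s^(n+1)} = t^n with n=3. So L⁻¹{6/s^4} = t^3

Final answer: t^3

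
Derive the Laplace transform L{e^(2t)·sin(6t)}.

L{e^(at)·sin(ωt)} = ω/((s-a)² + ω²), so L{e^(2t)·sin(6t)} = 6/((s-2)² + 36)

Final answer: 6/((s-2)² + 36)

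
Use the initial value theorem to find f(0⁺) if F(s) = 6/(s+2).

f(0⁺) = lim_{s→∞} s·6/(s+2) = lim_{s→∞} 6s/(s+2) = 6

Final answer: 6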